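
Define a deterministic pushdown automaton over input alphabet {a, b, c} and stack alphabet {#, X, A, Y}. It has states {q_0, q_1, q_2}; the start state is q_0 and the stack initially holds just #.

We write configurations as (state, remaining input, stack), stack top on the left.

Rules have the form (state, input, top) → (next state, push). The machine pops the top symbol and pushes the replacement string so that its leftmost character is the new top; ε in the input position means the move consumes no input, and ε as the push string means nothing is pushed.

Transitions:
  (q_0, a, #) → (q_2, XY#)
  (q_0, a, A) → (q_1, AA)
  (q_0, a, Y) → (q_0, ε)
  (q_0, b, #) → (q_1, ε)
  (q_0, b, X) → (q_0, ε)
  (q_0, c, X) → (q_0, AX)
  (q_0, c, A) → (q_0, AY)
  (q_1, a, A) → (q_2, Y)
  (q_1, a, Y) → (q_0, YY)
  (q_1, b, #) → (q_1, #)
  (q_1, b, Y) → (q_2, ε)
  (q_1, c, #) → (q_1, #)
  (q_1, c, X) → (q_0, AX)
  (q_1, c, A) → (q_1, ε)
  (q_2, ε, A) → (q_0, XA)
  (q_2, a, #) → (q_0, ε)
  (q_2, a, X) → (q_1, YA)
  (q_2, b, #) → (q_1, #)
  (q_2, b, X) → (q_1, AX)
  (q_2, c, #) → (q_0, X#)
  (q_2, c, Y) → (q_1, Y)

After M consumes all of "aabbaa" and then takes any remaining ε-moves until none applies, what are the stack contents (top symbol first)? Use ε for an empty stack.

YAY#

(q_0, aabbaa, #)
  read a, top #: go to q_2, push XY# → (q_2, abbaa, XY#)
  read a, top X: go to q_1, push YA → (q_1, bbaa, YAY#)
  read b, top Y: go to q_2, push ε → (q_2, baa, AY#)
  ε-move, top A: go to q_0, push XA → (q_0, baa, XAY#)
  read b, top X: go to q_0, push ε → (q_0, aa, AY#)
  read a, top A: go to q_1, push AA → (q_1, a, AAY#)
  read a, top A: go to q_2, push Y → (q_2, ε, YAY#)
All input consumed in state q_2 with stack YAY#.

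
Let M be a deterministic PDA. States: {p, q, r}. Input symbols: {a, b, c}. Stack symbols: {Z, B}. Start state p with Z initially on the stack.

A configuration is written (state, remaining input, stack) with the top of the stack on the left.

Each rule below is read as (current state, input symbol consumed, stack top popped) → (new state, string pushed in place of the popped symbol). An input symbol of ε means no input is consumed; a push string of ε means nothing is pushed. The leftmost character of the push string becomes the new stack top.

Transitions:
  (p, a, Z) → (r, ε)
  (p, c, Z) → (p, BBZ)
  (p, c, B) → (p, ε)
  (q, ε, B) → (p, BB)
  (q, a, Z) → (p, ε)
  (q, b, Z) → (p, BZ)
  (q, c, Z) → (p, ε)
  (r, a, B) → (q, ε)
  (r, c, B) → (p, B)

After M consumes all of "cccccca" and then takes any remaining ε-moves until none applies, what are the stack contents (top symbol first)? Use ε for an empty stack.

(p, cccccca, Z)
  read c, top Z: go to p, push BBZ → (p, ccccca, BBZ)
  read c, top B: go to p, push ε → (p, cccca, BZ)
  read c, top B: go to p, push ε → (p, ccca, Z)
  read c, top Z: go to p, push BBZ → (p, cca, BBZ)
  read c, top B: go to p, push ε → (p, ca, BZ)
  read c, top B: go to p, push ε → (p, a, Z)
  read a, top Z: go to r, push ε → (r, ε, ε)
All input consumed in state r with stack ε.

ε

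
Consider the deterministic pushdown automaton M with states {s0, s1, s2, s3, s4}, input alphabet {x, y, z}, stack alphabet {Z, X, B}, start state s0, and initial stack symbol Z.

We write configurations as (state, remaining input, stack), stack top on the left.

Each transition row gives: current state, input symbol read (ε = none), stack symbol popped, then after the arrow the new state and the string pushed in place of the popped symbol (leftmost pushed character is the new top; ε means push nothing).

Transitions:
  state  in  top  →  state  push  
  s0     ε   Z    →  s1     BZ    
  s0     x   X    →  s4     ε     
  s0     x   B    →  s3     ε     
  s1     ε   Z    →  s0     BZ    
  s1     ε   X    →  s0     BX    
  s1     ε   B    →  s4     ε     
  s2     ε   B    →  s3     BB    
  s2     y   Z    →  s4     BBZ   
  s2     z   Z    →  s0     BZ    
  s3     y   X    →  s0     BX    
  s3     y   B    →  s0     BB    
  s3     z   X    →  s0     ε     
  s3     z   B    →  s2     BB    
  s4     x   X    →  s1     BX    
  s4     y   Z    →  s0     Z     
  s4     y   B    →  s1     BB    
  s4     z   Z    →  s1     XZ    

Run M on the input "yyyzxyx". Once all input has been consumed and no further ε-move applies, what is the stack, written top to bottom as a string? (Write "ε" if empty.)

XZ

(s0, yyyzxyx, Z)
  ε-move, top Z: go to s1, push BZ → (s1, yyyzxyx, BZ)
  ε-move, top B: go to s4, push ε → (s4, yyyzxyx, Z)
  read y, top Z: go to s0, push Z → (s0, yyzxyx, Z)
  ε-move, top Z: go to s1, push BZ → (s1, yyzxyx, BZ)
  ε-move, top B: go to s4, push ε → (s4, yyzxyx, Z)
  read y, top Z: go to s0, push Z → (s0, yzxyx, Z)
  ε-move, top Z: go to s1, push BZ → (s1, yzxyx, BZ)
  ε-move, top B: go to s4, push ε → (s4, yzxyx, Z)
  read y, top Z: go to s0, push Z → (s0, zxyx, Z)
  ε-move, top Z: go to s1, push BZ → (s1, zxyx, BZ)
  ε-move, top B: go to s4, push ε → (s4, zxyx, Z)
  read z, top Z: go to s1, push XZ → (s1, xyx, XZ)
  ε-move, top X: go to s0, push BX → (s0, xyx, BXZ)
  read x, top B: go to s3, push ε → (s3, yx, XZ)
  read y, top X: go to s0, push BX → (s0, x, BXZ)
  read x, top B: go to s3, push ε → (s3, ε, XZ)
All input consumed in state s3 with stack XZ.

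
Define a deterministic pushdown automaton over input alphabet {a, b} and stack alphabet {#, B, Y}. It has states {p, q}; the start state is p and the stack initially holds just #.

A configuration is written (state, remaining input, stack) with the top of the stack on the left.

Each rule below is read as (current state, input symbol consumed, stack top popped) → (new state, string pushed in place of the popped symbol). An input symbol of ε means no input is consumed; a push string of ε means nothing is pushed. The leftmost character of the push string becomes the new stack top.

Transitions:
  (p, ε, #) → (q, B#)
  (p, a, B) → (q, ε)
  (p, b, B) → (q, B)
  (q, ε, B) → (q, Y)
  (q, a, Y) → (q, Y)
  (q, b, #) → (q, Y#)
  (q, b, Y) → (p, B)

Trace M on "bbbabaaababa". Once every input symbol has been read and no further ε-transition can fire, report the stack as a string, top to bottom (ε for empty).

(p, bbbabaaababa, #)
  ε-move, top #: go to q, push B# → (q, bbbabaaababa, B#)
  ε-move, top B: go to q, push Y → (q, bbbabaaababa, Y#)
  read b, top Y: go to p, push B → (p, bbabaaababa, B#)
  read b, top B: go to q, push B → (q, babaaababa, B#)
  ε-move, top B: go to q, push Y → (q, babaaababa, Y#)
  read b, top Y: go to p, push B → (p, abaaababa, B#)
  read a, top B: go to q, push ε → (q, baaababa, #)
  read b, top #: go to q, push Y# → (q, aaababa, Y#)
  read a, top Y: go to q, push Y → (q, aababa, Y#)
  read a, top Y: go to q, push Y → (q, ababa, Y#)
  read a, top Y: go to q, push Y → (q, baba, Y#)
  read b, top Y: go to p, push B → (p, aba, B#)
  read a, top B: go to q, push ε → (q, ba, #)
  read b, top #: go to q, push Y# → (q, a, Y#)
  read a, top Y: go to q, push Y → (q, ε, Y#)
All input consumed in state q with stack Y#.

Y#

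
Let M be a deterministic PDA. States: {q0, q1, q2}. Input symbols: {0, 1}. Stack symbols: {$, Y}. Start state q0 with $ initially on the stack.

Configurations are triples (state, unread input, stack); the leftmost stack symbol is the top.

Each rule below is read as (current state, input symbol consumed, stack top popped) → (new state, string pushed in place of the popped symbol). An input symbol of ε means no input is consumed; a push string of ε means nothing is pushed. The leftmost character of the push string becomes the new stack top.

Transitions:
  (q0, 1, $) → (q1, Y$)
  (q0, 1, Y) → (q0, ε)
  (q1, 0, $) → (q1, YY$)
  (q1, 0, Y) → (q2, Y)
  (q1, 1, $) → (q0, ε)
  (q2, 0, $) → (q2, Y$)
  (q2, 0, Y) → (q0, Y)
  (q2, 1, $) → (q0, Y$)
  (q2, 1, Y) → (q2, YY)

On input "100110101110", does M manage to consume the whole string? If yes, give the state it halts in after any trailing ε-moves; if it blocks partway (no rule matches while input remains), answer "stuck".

(q0, 100110101110, $)
  read 1, top $: go to q1, push Y$ → (q1, 00110101110, Y$)
  read 0, top Y: go to q2, push Y → (q2, 0110101110, Y$)
  read 0, top Y: go to q0, push Y → (q0, 110101110, Y$)
  read 1, top Y: go to q0, push ε → (q0, 10101110, $)
  read 1, top $: go to q1, push Y$ → (q1, 0101110, Y$)
  read 0, top Y: go to q2, push Y → (q2, 101110, Y$)
  read 1, top Y: go to q2, push YY → (q2, 01110, YY$)
  read 0, top Y: go to q0, push Y → (q0, 1110, YY$)
  read 1, top Y: go to q0, push ε → (q0, 110, Y$)
  read 1, top Y: go to q0, push ε → (q0, 10, $)
  read 1, top $: go to q1, push Y$ → (q1, 0, Y$)
  read 0, top Y: go to q2, push Y → (q2, ε, Y$)
All input consumed; M is in state q2.

q2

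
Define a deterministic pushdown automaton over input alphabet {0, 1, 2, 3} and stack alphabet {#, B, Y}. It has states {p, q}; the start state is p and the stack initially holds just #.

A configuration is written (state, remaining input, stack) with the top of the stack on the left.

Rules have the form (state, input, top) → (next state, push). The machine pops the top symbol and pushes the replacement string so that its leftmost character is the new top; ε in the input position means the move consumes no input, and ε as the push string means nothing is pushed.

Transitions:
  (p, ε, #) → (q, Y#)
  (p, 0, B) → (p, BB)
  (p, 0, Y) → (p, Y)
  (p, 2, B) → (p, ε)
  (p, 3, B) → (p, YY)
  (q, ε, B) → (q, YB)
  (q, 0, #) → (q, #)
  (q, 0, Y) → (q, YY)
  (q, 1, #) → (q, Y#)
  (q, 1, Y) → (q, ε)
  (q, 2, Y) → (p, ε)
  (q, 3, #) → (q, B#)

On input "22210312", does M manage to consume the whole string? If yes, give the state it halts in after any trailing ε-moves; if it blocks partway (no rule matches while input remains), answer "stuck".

p

(p, 22210312, #) ⊢ (q, 22210312, Y#) ⊢ (p, 2210312, #) ⊢ (q, 2210312, Y#) ⊢ (p, 210312, #) ⊢ (q, 210312, Y#) ⊢ (p, 10312, #) ⊢ (q, 10312, Y#) ⊢ (q, 0312, #) ⊢ (q, 312, #) ⊢ (q, 12, B#) ⊢ (q, 12, YB#) ⊢ (q, 2, B#) ⊢ (q, 2, YB#) ⊢ (p, ε, B#)
All input consumed; M is in state p.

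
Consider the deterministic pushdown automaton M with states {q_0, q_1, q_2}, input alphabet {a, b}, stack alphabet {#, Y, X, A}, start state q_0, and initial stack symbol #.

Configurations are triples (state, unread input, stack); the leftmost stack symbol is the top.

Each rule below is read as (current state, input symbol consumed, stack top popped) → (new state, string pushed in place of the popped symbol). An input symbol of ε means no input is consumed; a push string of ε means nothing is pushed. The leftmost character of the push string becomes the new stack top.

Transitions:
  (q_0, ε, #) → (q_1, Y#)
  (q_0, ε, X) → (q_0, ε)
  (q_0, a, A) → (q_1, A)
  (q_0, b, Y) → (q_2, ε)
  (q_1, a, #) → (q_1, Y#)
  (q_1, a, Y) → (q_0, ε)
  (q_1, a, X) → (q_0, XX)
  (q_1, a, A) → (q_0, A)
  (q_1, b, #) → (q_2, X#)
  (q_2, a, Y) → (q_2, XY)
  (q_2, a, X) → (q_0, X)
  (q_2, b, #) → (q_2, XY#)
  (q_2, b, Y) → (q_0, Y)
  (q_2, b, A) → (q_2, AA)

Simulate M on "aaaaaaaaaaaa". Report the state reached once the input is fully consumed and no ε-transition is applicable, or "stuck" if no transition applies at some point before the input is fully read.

(q_0, aaaaaaaaaaaa, #) ⊢ (q_1, aaaaaaaaaaaa, Y#) ⊢ (q_0, aaaaaaaaaaa, #) ⊢ (q_1, aaaaaaaaaaa, Y#) ⊢ (q_0, aaaaaaaaaa, #) ⊢ (q_1, aaaaaaaaaa, Y#) ⊢ (q_0, aaaaaaaaa, #) ⊢ (q_1, aaaaaaaaa, Y#) ⊢ (q_0, aaaaaaaa, #) ⊢ (q_1, aaaaaaaa, Y#) ⊢ (q_0, aaaaaaa, #) ⊢ (q_1, aaaaaaa, Y#) ⊢ (q_0, aaaaaa, #) ⊢ (q_1, aaaaaa, Y#) ⊢ (q_0, aaaaa, #) ⊢ (q_1, aaaaa, Y#) ⊢ (q_0, aaaa, #) ⊢ (q_1, aaaa, Y#) ⊢ (q_0, aaa, #) ⊢ (q_1, aaa, Y#) ⊢ (q_0, aa, #) ⊢ (q_1, aa, Y#) ⊢ (q_0, a, #) ⊢ (q_1, a, Y#) ⊢ (q_0, ε, #) ⊢ (q_1, ε, Y#)
All input consumed; M is in state q_1.

q_1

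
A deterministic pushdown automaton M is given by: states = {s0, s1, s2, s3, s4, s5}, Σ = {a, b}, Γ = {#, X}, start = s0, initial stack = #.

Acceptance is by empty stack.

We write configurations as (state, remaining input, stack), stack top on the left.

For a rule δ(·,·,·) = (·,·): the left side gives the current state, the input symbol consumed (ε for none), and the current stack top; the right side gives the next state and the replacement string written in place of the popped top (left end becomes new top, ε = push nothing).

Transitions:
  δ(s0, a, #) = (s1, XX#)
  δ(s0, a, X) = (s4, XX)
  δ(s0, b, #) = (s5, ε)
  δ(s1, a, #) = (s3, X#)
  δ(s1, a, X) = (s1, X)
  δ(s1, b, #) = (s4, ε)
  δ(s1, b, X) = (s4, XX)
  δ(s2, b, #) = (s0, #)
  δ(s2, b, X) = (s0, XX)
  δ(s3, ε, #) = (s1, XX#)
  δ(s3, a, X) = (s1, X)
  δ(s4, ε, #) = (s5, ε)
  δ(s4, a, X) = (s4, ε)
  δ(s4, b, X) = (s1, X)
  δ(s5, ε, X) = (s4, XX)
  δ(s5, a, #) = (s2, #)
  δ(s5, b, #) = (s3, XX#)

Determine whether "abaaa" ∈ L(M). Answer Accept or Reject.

Accept

(s0, abaaa, #)
  read a, top #: go to s1, push XX# → (s1, baaa, XX#)
  read b, top X: go to s4, push XX → (s4, aaa, XXX#)
  read a, top X: go to s4, push ε → (s4, aa, XX#)
  read a, top X: go to s4, push ε → (s4, a, X#)
  read a, top X: go to s4, push ε → (s4, ε, #)
  ε-move, top #: go to s5, push ε → (s5, ε, ε)
All input consumed and the stack is empty.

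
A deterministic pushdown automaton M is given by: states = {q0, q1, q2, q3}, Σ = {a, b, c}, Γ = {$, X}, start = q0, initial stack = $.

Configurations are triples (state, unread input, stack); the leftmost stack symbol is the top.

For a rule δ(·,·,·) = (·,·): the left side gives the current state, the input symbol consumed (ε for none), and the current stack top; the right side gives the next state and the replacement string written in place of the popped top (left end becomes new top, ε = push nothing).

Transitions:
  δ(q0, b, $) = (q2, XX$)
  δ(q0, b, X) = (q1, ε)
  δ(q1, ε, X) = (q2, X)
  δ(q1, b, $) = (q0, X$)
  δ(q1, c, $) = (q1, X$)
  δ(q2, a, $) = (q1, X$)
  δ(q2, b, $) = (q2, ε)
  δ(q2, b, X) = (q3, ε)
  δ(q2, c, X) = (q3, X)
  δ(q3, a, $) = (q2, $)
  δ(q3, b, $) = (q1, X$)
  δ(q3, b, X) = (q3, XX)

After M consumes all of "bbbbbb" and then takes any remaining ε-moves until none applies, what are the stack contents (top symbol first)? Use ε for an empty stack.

XXXXX$

(q0, bbbbbb, $) ⊢ (q2, bbbbb, XX$) ⊢ (q3, bbbb, X$) ⊢ (q3, bbb, XX$) ⊢ (q3, bb, XXX$) ⊢ (q3, b, XXXX$) ⊢ (q3, ε, XXXXX$)
All input consumed in state q3 with stack XXXXX$.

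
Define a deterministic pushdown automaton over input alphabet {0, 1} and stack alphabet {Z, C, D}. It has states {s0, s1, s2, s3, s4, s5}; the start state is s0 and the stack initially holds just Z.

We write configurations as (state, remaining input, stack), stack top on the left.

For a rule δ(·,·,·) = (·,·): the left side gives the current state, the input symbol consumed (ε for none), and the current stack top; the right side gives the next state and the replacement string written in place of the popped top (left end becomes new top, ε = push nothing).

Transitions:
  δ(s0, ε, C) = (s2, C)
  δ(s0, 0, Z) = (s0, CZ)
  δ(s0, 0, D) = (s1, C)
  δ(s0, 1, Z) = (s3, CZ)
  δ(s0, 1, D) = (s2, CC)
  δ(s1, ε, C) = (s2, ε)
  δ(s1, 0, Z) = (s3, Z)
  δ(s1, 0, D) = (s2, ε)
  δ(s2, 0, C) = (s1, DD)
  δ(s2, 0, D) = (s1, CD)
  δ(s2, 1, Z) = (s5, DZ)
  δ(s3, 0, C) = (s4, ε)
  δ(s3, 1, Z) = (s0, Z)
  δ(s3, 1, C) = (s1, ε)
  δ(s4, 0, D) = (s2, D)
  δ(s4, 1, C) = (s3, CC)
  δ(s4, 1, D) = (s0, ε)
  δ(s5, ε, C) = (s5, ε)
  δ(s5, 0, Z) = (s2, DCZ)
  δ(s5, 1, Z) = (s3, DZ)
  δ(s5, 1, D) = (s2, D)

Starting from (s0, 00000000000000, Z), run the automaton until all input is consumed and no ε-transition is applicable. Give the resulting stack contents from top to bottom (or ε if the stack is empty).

DZ

(s0, 00000000000000, Z) ⊢ (s0, 0000000000000, CZ) ⊢ (s2, 0000000000000, CZ) ⊢ (s1, 000000000000, DDZ) ⊢ (s2, 00000000000, DZ) ⊢ (s1, 0000000000, CDZ) ⊢ (s2, 0000000000, DZ) ⊢ (s1, 000000000, CDZ) ⊢ (s2, 000000000, DZ) ⊢ (s1, 00000000, CDZ) ⊢ (s2, 00000000, DZ) ⊢ (s1, 0000000, CDZ) ⊢ (s2, 0000000, DZ) ⊢ (s1, 000000, CDZ) ⊢ (s2, 000000, DZ) ⊢ (s1, 00000, CDZ) ⊢ (s2, 00000, DZ) ⊢ (s1, 0000, CDZ) ⊢ (s2, 0000, DZ) ⊢ (s1, 000, CDZ) ⊢ (s2, 000, DZ) ⊢ (s1, 00, CDZ) ⊢ (s2, 00, DZ) ⊢ (s1, 0, CDZ) ⊢ (s2, 0, DZ) ⊢ (s1, ε, CDZ) ⊢ (s2, ε, DZ)
All input consumed in state s2 with stack DZ.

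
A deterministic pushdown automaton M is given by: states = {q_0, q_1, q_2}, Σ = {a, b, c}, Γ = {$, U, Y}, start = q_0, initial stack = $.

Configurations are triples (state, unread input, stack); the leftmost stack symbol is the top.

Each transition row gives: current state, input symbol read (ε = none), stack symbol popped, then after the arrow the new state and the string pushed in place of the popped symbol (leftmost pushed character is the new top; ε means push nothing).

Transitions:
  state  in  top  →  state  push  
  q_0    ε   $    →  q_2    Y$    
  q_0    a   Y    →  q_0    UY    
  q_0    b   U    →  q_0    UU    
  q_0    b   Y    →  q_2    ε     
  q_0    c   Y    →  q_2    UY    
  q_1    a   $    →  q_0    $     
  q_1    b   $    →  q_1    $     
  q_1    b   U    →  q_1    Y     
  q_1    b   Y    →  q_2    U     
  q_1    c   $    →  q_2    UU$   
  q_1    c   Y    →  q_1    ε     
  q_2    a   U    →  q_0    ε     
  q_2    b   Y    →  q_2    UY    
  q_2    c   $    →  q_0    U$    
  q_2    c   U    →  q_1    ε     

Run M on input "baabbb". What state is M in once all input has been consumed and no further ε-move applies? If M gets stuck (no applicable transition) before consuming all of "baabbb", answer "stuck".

q_0

(q_0, baabbb, $)
  ε-move, top $: go to q_2, push Y$ → (q_2, baabbb, Y$)
  read b, top Y: go to q_2, push UY → (q_2, aabbb, UY$)
  read a, top U: go to q_0, push ε → (q_0, abbb, Y$)
  read a, top Y: go to q_0, push UY → (q_0, bbb, UY$)
  read b, top U: go to q_0, push UU → (q_0, bb, UUY$)
  read b, top U: go to q_0, push UU → (q_0, b, UUUY$)
  read b, top U: go to q_0, push UU → (q_0, ε, UUUUY$)
All input consumed; M is in state q_0.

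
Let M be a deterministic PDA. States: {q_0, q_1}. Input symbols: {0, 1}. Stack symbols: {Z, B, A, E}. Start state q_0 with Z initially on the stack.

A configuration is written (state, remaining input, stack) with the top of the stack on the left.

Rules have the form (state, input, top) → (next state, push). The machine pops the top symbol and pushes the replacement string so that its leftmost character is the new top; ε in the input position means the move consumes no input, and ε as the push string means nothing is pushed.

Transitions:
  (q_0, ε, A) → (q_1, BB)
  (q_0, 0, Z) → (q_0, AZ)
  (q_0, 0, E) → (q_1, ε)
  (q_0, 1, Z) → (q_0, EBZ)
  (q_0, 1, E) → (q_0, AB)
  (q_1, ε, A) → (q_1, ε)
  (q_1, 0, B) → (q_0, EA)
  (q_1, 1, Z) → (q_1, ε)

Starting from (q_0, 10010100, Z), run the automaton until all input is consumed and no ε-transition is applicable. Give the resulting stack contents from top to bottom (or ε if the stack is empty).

BBABBAZ

(q_0, 10010100, Z) ⊢ (q_0, 0010100, EBZ) ⊢ (q_1, 010100, BZ) ⊢ (q_0, 10100, EAZ) ⊢ (q_0, 0100, ABAZ) ⊢ (q_1, 0100, BBBAZ) ⊢ (q_0, 100, EABBAZ) ⊢ (q_0, 00, ABABBAZ) ⊢ (q_1, 00, BBBABBAZ) ⊢ (q_0, 0, EABBABBAZ) ⊢ (q_1, ε, ABBABBAZ) ⊢ (q_1, ε, BBABBAZ)
All input consumed in state q_1 with stack BBABBAZ.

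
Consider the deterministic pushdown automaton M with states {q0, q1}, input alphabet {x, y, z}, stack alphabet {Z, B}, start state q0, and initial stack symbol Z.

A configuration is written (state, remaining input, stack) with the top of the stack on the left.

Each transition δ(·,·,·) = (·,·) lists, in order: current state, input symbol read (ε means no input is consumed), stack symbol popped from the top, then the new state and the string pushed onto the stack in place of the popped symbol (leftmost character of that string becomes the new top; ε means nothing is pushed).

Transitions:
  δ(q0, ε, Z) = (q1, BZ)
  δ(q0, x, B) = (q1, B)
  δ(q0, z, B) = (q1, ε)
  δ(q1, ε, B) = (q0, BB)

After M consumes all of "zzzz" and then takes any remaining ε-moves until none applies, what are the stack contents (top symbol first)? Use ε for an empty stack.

(q0, zzzz, Z)
  ε-move, top Z: go to q1, push BZ → (q1, zzzz, BZ)
  ε-move, top B: go to q0, push BB → (q0, zzzz, BBZ)
  read z, top B: go to q1, push ε → (q1, zzz, BZ)
  ε-move, top B: go to q0, push BB → (q0, zzz, BBZ)
  read z, top B: go to q1, push ε → (q1, zz, BZ)
  ε-move, top B: go to q0, push BB → (q0, zz, BBZ)
  read z, top B: go to q1, push ε → (q1, z, BZ)
  ε-move, top B: go to q0, push BB → (q0, z, BBZ)
  read z, top B: go to q1, push ε → (q1, ε, BZ)
  ε-move, top B: go to q0, push BB → (q0, ε, BBZ)
All input consumed in state q0 with stack BBZ.

BBZ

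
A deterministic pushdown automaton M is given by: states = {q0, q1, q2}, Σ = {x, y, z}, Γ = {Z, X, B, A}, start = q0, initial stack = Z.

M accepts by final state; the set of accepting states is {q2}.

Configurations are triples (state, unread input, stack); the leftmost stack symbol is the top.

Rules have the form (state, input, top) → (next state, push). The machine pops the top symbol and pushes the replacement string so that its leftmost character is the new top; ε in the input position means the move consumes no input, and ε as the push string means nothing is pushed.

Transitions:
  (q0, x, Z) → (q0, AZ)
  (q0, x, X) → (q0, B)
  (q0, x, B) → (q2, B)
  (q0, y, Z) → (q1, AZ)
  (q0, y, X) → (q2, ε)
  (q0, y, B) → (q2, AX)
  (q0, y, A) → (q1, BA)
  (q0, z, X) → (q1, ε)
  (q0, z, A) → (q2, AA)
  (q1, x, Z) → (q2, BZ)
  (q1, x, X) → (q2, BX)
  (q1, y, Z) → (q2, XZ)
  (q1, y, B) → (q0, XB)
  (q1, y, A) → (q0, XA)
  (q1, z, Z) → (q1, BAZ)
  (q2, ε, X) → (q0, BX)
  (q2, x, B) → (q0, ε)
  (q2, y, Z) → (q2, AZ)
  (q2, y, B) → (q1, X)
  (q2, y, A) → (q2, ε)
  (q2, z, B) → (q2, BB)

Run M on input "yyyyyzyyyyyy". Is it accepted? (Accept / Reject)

Reject

(q0, yyyyyzyyyyyy, Z) ⊢ (q1, yyyyzyyyyyy, AZ) ⊢ (q0, yyyzyyyyyy, XAZ) ⊢ (q2, yyzyyyyyy, AZ) ⊢ (q2, yzyyyyyy, Z) ⊢ (q2, zyyyyyy, AZ)
No transition applies at (q2, zyyyyyy, AZ); input not fully consumed.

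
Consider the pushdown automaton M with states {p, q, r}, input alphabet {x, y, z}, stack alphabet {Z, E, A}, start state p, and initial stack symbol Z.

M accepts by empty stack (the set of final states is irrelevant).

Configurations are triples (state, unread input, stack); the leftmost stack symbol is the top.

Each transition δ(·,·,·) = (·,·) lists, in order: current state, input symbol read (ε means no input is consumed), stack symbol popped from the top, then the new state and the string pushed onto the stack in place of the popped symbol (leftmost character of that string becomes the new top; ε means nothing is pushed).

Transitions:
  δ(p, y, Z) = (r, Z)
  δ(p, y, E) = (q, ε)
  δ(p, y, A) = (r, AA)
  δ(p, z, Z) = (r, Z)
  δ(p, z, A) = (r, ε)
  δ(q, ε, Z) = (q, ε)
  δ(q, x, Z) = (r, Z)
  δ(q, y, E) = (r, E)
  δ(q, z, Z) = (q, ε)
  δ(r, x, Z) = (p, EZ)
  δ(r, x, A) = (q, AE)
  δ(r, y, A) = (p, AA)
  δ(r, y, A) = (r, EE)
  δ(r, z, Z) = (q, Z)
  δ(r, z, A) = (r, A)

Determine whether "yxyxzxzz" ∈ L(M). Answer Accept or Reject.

One accepting computation: (p, yxyxzxzz, Z) ⊢ (r, xyxzxzz, Z) ⊢ (p, yxzxzz, EZ) ⊢ (q, xzxzz, Z) ⊢ (r, zxzz, Z) ⊢ (q, xzz, Z) ⊢ (r, zz, Z) ⊢ (q, z, Z) ⊢ (q, ε, ε)
All input consumed and the stack is empty.

Accept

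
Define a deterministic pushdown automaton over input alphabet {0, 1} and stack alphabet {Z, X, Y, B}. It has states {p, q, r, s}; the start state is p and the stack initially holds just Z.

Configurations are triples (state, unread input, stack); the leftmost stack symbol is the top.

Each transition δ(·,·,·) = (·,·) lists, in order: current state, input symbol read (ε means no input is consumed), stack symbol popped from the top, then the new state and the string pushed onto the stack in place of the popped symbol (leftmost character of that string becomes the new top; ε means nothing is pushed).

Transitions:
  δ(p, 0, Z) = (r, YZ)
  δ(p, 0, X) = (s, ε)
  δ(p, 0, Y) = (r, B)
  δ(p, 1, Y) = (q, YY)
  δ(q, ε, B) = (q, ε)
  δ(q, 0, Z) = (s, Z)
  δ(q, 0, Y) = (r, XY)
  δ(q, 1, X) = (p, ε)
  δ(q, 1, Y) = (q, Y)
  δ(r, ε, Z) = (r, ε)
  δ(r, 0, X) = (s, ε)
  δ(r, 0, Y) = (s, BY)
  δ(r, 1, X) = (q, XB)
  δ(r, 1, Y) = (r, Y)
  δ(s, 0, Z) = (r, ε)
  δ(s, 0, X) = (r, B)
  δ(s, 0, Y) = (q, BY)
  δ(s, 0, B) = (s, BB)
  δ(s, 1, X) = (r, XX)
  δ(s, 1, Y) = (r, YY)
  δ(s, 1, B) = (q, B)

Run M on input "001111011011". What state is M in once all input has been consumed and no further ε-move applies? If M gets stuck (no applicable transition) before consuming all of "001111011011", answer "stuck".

stuck

(p, 001111011011, Z) ⊢ (r, 01111011011, YZ) ⊢ (s, 1111011011, BYZ) ⊢ (q, 111011011, BYZ) ⊢ (q, 111011011, YZ) ⊢ (q, 11011011, YZ) ⊢ (q, 1011011, YZ) ⊢ (q, 011011, YZ) ⊢ (r, 11011, XYZ) ⊢ (q, 1011, XBYZ) ⊢ (p, 011, BYZ)
No transition for (p, 0, top B); M blocks with input 011 remaining.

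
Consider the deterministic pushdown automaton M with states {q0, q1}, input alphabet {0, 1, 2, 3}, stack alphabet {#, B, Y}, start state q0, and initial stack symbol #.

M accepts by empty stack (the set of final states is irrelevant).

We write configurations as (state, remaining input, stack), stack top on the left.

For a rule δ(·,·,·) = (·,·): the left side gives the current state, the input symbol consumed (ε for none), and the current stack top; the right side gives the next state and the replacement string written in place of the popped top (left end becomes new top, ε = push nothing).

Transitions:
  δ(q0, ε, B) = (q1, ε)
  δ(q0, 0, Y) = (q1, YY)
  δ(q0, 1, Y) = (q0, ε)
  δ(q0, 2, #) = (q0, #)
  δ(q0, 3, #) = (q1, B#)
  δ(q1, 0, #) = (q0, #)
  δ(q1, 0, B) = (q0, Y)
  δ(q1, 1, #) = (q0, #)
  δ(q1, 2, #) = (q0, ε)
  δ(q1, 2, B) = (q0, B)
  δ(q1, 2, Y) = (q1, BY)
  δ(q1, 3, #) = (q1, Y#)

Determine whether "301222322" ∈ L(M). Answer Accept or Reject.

(q0, 301222322, #)
  read 3, top #: go to q1, push B# → (q1, 01222322, B#)
  read 0, top B: go to q0, push Y → (q0, 1222322, Y#)
  read 1, top Y: go to q0, push ε → (q0, 222322, #)
  read 2, top #: go to q0, push # → (q0, 22322, #)
  read 2, top #: go to q0, push # → (q0, 2322, #)
  read 2, top #: go to q0, push # → (q0, 322, #)
  read 3, top #: go to q1, push B# → (q1, 22, B#)
  read 2, top B: go to q0, push B → (q0, 2, B#)
  ε-move, top B: go to q1, push ε → (q1, 2, #)
  read 2, top #: go to q0, push ε → (q0, ε, ε)
All input consumed and the stack is empty.

Accept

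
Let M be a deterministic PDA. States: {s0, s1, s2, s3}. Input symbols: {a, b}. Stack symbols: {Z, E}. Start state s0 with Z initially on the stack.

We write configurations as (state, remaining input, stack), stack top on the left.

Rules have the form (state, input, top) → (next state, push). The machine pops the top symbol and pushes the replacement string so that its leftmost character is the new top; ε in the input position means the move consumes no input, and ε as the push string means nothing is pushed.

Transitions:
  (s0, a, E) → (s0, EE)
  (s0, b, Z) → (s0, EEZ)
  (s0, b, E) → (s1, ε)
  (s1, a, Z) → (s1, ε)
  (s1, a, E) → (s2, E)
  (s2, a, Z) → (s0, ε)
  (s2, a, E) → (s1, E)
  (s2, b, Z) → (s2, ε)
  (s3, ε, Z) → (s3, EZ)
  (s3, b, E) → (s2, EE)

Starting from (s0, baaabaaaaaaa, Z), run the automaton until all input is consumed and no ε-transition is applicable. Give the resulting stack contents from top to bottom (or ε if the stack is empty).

(s0, baaabaaaaaaa, Z) ⊢ (s0, aaabaaaaaaa, EEZ) ⊢ (s0, aabaaaaaaa, EEEZ) ⊢ (s0, abaaaaaaa, EEEEZ) ⊢ (s0, baaaaaaa, EEEEEZ) ⊢ (s1, aaaaaaa, EEEEZ) ⊢ (s2, aaaaaa, EEEEZ) ⊢ (s1, aaaaa, EEEEZ) ⊢ (s2, aaaa, EEEEZ) ⊢ (s1, aaa, EEEEZ) ⊢ (s2, aa, EEEEZ) ⊢ (s1, a, EEEEZ) ⊢ (s2, ε, EEEEZ)
All input consumed in state s2 with stack EEEEZ.

EEEEZ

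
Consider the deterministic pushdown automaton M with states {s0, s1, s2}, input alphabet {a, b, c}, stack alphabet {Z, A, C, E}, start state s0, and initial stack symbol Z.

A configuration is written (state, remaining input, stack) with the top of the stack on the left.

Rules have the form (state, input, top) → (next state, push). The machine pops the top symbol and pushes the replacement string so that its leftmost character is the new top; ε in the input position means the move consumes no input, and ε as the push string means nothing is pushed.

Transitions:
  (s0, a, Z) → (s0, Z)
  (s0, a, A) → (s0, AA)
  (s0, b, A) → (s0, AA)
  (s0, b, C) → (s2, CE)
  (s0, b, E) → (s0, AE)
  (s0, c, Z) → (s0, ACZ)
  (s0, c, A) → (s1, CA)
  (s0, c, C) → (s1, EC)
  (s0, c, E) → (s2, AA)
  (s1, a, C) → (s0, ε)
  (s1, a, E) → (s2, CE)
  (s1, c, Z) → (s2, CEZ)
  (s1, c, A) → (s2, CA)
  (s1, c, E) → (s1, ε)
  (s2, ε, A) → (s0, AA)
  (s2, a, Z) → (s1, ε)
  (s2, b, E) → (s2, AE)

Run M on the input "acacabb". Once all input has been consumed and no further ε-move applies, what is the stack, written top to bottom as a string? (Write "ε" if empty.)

(s0, acacabb, Z) ⊢ (s0, cacabb, Z) ⊢ (s0, acabb, ACZ) ⊢ (s0, cabb, AACZ) ⊢ (s1, abb, CAACZ) ⊢ (s0, bb, AACZ) ⊢ (s0, b, AAACZ) ⊢ (s0, ε, AAAACZ)
All input consumed in state s0 with stack AAAACZ.

AAAACZ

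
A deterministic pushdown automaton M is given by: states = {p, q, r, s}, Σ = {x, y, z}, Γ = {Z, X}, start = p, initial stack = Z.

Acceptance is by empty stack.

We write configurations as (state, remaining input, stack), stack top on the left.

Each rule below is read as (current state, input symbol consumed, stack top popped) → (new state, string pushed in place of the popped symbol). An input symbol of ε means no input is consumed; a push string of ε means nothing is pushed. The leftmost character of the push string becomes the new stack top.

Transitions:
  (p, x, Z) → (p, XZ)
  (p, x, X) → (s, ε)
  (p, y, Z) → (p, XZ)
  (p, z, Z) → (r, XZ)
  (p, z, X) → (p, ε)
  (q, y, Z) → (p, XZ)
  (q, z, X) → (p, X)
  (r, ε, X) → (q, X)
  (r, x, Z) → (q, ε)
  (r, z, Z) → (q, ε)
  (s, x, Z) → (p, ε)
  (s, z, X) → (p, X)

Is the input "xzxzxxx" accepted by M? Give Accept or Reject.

Accept

(p, xzxzxxx, Z)
  read x, top Z: go to p, push XZ → (p, zxzxxx, XZ)
  read z, top X: go to p, push ε → (p, xzxxx, Z)
  read x, top Z: go to p, push XZ → (p, zxxx, XZ)
  read z, top X: go to p, push ε → (p, xxx, Z)
  read x, top Z: go to p, push XZ → (p, xx, XZ)
  read x, top X: go to s, push ε → (s, x, Z)
  read x, top Z: go to p, push ε → (p, ε, ε)
All input consumed and the stack is empty.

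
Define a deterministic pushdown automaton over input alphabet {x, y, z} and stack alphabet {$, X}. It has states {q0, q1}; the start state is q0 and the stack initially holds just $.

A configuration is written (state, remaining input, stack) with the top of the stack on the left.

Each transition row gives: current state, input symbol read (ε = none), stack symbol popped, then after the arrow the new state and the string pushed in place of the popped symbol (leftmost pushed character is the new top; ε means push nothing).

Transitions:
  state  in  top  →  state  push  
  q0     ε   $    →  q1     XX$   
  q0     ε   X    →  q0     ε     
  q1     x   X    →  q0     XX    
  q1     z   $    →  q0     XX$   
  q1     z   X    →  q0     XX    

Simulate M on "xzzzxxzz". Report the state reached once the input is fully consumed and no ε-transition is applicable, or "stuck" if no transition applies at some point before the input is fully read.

q1

(q0, xzzzxxzz, $)
  ε-move, top $: go to q1, push XX$ → (q1, xzzzxxzz, XX$)
  read x, top X: go to q0, push XX → (q0, zzzxxzz, XXX$)
  ε-move, top X: go to q0, push ε → (q0, zzzxxzz, XX$)
  ε-move, top X: go to q0, push ε → (q0, zzzxxzz, X$)
  ε-move, top X: go to q0, push ε → (q0, zzzxxzz, $)
  ε-move, top $: go to q1, push XX$ → (q1, zzzxxzz, XX$)
  read z, top X: go to q0, push XX → (q0, zzxxzz, XXX$)
  ε-move, top X: go to q0, push ε → (q0, zzxxzz, XX$)
  ε-move, top X: go to q0, push ε → (q0, zzxxzz, X$)
  ε-move, top X: go to q0, push ε → (q0, zzxxzz, $)
  ε-move, top $: go to q1, push XX$ → (q1, zzxxzz, XX$)
  read z, top X: go to q0, push XX → (q0, zxxzz, XXX$)
  ε-move, top X: go to q0, push ε → (q0, zxxzz, XX$)
  ε-move, top X: go to q0, push ε → (q0, zxxzz, X$)
  ε-move, top X: go to q0, push ε → (q0, zxxzz, $)
  ε-move, top $: go to q1, push XX$ → (q1, zxxzz, XX$)
  read z, top X: go to q0, push XX → (q0, xxzz, XXX$)
  ε-move, top X: go to q0, push ε → (q0, xxzz, XX$)
  ε-move, top X: go to q0, push ε → (q0, xxzz, X$)
  ε-move, top X: go to q0, push ε → (q0, xxzz, $)
  ε-move, top $: go to q1, push XX$ → (q1, xxzz, XX$)
  read x, top X: go to q0, push XX → (q0, xzz, XXX$)
  ε-move, top X: go to q0, push ε → (q0, xzz, XX$)
  ε-move, top X: go to q0, push ε → (q0, xzz, X$)
  ε-move, top X: go to q0, push ε → (q0, xzz, $)
  ε-move, top $: go to q1, push XX$ → (q1, xzz, XX$)
  read x, top X: go to q0, push XX → (q0, zz, XXX$)
  ε-move, top X: go to q0, push ε → (q0, zz, XX$)
  ε-move, top X: go to q0, push ε → (q0, zz, X$)
  ε-move, top X: go to q0, push ε → (q0, zz, $)
  ε-move, top $: go to q1, push XX$ → (q1, zz, XX$)
  read z, top X: go to q0, push XX → (q0, z, XXX$)
  ε-move, top X: go to q0, push ε → (q0, z, XX$)
  ε-move, top X: go to q0, push ε → (q0, z, X$)
  ε-move, top X: go to q0, push ε → (q0, z, $)
  ε-move, top $: go to q1, push XX$ → (q1, z, XX$)
  read z, top X: go to q0, push XX → (q0, ε, XXX$)
  ε-move, top X: go to q0, push ε → (q0, ε, XX$)
  ε-move, top X: go to q0, push ε → (q0, ε, X$)
  ε-move, top X: go to q0, push ε → (q0, ε, $)
  ε-move, top $: go to q1, push XX$ → (q1, ε, XX$)
All input consumed; M is in state q1.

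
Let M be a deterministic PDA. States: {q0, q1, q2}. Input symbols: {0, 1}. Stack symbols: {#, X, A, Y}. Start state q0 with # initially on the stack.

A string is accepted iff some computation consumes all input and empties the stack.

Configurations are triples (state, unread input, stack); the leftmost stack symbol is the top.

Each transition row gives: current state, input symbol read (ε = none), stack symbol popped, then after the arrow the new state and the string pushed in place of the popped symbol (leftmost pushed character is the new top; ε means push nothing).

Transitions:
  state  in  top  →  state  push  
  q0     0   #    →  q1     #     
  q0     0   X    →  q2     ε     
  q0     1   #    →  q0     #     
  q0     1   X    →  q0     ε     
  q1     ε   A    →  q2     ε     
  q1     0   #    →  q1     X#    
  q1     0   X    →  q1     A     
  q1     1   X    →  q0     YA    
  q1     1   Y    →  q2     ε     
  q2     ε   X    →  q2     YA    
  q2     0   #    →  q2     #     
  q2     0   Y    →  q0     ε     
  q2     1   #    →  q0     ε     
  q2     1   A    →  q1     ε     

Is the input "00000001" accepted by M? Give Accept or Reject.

(q0, 00000001, #)
  read 0, top #: go to q1, push # → (q1, 0000001, #)
  read 0, top #: go to q1, push X# → (q1, 000001, X#)
  read 0, top X: go to q1, push A → (q1, 00001, A#)
  ε-move, top A: go to q2, push ε → (q2, 00001, #)
  read 0, top #: go to q2, push # → (q2, 0001, #)
  read 0, top #: go to q2, push # → (q2, 001, #)
  read 0, top #: go to q2, push # → (q2, 01, #)
  read 0, top #: go to q2, push # → (q2, 1, #)
  read 1, top #: go to q0, push ε → (q0, ε, ε)
All input consumed and the stack is empty.

Accept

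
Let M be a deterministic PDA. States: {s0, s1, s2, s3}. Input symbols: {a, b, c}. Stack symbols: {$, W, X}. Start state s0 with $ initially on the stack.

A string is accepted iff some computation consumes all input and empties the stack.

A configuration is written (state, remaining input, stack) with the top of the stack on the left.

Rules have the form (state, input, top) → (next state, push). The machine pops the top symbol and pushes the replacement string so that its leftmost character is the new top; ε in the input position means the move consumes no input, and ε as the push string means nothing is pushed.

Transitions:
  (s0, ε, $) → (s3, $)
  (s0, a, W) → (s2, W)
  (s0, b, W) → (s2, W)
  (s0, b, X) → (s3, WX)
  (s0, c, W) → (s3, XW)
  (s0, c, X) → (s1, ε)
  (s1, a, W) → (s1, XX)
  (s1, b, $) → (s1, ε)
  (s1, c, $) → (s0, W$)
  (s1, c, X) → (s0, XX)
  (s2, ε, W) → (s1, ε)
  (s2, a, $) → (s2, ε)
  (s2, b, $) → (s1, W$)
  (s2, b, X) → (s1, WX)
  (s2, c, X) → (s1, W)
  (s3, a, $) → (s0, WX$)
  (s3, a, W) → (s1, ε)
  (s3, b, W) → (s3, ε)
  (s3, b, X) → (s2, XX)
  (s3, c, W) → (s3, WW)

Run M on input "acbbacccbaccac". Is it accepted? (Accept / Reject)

Reject

(s0, acbbacccbaccac, $) ⊢ (s3, acbbacccbaccac, $) ⊢ (s0, cbbacccbaccac, WX$) ⊢ (s3, bbacccbaccac, XWX$) ⊢ (s2, bacccbaccac, XXWX$) ⊢ (s1, acccbaccac, WXXWX$) ⊢ (s1, cccbaccac, XXXXWX$) ⊢ (s0, ccbaccac, XXXXXWX$) ⊢ (s1, cbaccac, XXXXWX$) ⊢ (s0, baccac, XXXXXWX$) ⊢ (s3, accac, WXXXXXWX$) ⊢ (s1, ccac, XXXXXWX$) ⊢ (s0, cac, XXXXXXWX$) ⊢ (s1, ac, XXXXXWX$)
No transition applies at (s1, ac, XXXXXWX$); input not fully consumed.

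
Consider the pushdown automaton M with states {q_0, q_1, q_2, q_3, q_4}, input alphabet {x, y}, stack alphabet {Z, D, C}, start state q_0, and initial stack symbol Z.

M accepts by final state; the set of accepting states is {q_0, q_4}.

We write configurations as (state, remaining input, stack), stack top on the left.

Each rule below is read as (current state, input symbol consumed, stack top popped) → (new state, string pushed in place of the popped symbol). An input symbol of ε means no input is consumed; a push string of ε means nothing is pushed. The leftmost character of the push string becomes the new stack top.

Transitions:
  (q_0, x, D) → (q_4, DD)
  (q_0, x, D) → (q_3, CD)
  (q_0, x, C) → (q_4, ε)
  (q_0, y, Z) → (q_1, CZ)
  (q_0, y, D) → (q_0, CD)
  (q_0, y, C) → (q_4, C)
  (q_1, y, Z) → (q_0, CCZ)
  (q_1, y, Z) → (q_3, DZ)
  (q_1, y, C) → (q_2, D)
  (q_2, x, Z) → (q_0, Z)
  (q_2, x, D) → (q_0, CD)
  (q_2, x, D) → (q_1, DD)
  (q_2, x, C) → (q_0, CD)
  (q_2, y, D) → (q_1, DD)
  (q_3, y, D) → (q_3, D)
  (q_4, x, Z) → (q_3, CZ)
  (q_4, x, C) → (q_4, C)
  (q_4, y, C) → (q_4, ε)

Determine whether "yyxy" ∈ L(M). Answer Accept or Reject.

One accepting computation: (q_0, yyxy, Z) ⊢ (q_1, yxy, CZ) ⊢ (q_2, xy, DZ) ⊢ (q_0, y, CDZ) ⊢ (q_4, ε, CDZ)
All input consumed and state q_4 ∈ F.

Accept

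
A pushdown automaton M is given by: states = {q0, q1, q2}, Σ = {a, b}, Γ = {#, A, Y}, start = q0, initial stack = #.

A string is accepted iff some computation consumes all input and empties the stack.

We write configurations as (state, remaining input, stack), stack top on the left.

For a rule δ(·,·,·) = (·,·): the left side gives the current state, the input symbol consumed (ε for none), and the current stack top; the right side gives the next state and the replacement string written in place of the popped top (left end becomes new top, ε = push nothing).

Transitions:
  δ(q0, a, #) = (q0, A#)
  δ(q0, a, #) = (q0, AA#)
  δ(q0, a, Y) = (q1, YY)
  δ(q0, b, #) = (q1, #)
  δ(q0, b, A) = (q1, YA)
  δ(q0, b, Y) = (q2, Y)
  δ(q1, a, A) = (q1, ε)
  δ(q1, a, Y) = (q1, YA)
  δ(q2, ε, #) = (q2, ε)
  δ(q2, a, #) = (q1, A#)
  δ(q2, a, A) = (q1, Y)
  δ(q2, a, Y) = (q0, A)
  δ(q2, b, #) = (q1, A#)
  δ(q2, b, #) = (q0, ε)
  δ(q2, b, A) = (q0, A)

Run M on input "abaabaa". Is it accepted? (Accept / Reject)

Reject

No computation consumes all input and empties the stack.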